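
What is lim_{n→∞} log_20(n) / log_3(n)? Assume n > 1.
lim = ln(3) / ln(20) = log_20(3)

Change of base: log_20(n) = ln n / ln 20 and log_3(n) = ln n / ln 3. The ratio is (ln n / ln 20) · (ln 3 / ln n) = ln 3 / ln 20, a constant independent of n. So the limit is ln 3 / ln 20 = log_20(3).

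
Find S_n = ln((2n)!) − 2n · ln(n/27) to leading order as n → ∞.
S_n ~ 2n · (ln 54 − 1) + O(ln n)

Stirling: ln((2n)!) = 2n ln(2n) − 2n + O(ln n).
  S_n = 2n ln(2n) − 2n − 2n ln(n/27) + O(ln n)
      = 2n ln(2n) − 2n ln n + 2n ln 27 − 2n + O(ln n)
      = 2n ln 2 + 2n ln 27 − 2n + O(ln n)
      = 2n (ln 54 − 1) + O(ln n).
Numerically ln(54) − 1 ≈ 2.9890.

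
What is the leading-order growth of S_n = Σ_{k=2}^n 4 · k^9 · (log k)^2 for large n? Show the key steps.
S_n ~ 2 · n^10 · (log n)^2 / 5

By integral comparison, S_n = ∫_1^n 4 · x^9 · (log x)^2 dx + O(n^9 · (log n)^2). For the integral, the leading term of ∫_1^n x^9 (log x)^2 dx is n^10/10 · (log n)^2 (by repeated integration by parts; each step lowers the log-exponent and produces a relatively O(1/log n) correction). Hence S_n ~ 2 · n^10 · (log n)^2 / 5.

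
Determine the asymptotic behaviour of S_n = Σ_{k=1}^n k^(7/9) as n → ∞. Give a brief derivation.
S_n ~ (9/16) · n^(16/9)

Integral comparison: Σ_{k=1}^n k^(7/9) = ∫_0^n x^(7/9) dx + O(n^(7/9)). The integral is n^(1 + 7/9) / (1 + 7/9) = n^((7+9)/9) / ((7+9)/9) = (9/16) · n^(16/9).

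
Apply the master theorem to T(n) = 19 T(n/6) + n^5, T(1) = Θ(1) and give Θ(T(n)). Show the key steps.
T(n) = Θ(n^5)

log_6 19 ≈ 1.643. f(n) = n^5 dominates n^(log_6 19) since 5 > 1.643, and the regularity condition a·f(n/b) = 19·(n/6)^5 = (19/7776)·n^5 ≤ c·f(n) holds with c = 19/7776 ≈ 0.00244 < 1. So this is Case 3: T(n) = Θ(f(n)) = Θ(n^5).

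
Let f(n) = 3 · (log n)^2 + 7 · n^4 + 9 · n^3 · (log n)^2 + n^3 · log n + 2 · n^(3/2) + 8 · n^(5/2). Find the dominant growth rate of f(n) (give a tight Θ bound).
f(n) ∈ Θ(n^4)

Compare the terms by growth order. For large n, n^a · (log n)^b dominates n^a' · (log n)^b' iff a > a', or (a = a' and b > b'). Ranking the 6 terms shows the dominant one is 7 · n^4. Hence f(n) ∈ Θ(n^4).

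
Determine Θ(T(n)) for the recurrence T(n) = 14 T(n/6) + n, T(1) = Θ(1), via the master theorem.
T(n) = Θ(n^(log_6 14))

Master theorem: compare f(n) = n to n^(log_6 14) where log_6 14 ≈ 1.473. Since 1 < log_6 14, we have f(n) = O(n^(log_6 14 − ε)) for some ε > 0 — Case 1. Hence T(n) = Θ(n^(log_6 14)).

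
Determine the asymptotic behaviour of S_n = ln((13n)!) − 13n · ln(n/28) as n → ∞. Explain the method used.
S_n ~ 13n · (ln 364 − 1) + O(ln n)

Stirling: ln((13n)!) = 13n ln(13n) − 13n + O(ln n).
  S_n = 13n ln(13n) − 13n − 13n ln(n/28) + O(ln n)
      = 13n ln(13n) − 13n ln n + 13n ln 28 − 13n + O(ln n)
      = 13n ln 13 + 13n ln 28 − 13n + O(ln n)
      = 13n (ln 364 − 1) + O(ln n).
Numerically ln(364) − 1 ≈ 4.8972.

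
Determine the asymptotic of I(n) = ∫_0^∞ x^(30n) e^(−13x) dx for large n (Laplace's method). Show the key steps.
I(n) ~ (sqrt(2π·30n) / 13) · (30n/(13e))^(30n)

Write the integrand as exp(30n ln x − 13x) and set f(x) = 30n ln x − 13x. Then f'(x) = 30n/x − 13 = 0 at x* = 30n/13, and f''(x*) = −30n/x*^2 = −13^2/(30n). Laplace's method (interior maximum) gives
  I(n) ~ e^(f(x*)) · sqrt(2π / |f''(x*)|)
        = exp(30n ln(30n/13) − 30n) · sqrt(2π · 30n / 13^2)
        = (30n/13)^(30n) e^(−30n) · sqrt(2π·30n) / 13
        = (sqrt(2π·30n) / 13) · (30n/(13e))^(30n).
This matches Γ(30n+1)/13^(30n+1) with Stirling applied to Γ.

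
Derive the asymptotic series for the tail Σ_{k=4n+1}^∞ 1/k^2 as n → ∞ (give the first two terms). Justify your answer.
Σ_{k>4n} 1/k^2 = 1/(1 · (4n)) − 1/(2 · (4n)^2) + O(1/(4n)^3)

Compare to the integral: ∫_{4n}^∞ x^(−2) dx = [−x^(−1)/1]_{4n}^∞ = 1/((2−1)·(4n)). The Euler-Maclaurin correction adds −f(4n)/2 = −1/(2·(4n)^2). Euler-Maclaurin then gives
  Σ_{k>4n} 1/k^2 = ∫_{4n}^∞ dx/x^2 − 1/(2·(4n)^2) + O(1/(4n)^3).
(Equivalently this is ζ(2) − Σ_{k≤4n} 1/k^2.)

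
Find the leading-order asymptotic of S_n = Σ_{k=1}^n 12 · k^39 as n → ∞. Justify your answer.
S_n ~ 3 · n^40 / 10

By integral comparison (Euler-Maclaurin), Σ_{k=1}^n 12 · k^39 = 12 · ∫_0^n x^39 dx + O(n^39) = 12 · n^40/40 = 3 · n^40 / 10 + O(n^39). (Equivalently, Faulhaber's formula gives the same leading term.)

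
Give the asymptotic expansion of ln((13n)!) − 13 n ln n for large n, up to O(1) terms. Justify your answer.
ln((13n)!) − 13 n ln n = 13(ln 13 − 1) n + (1/2) ln(2π·13n) + O(1/n)

Stirling: ln((13n)!) = 13n ln(13n) − 13n + (1/2) ln(2π·13n) + O(1/n).
Since 13n ln(13n) = 13n ln n + 13n ln 13, subtracting 13n ln n cancels the n ln n term exactly. What remains is 13(ln 13 − 1) n + (1/2) ln(2π·13n) + O(1/n).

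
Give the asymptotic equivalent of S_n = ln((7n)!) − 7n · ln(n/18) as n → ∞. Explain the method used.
S_n ~ 7n · (ln 126 − 1) + O(ln n)

Stirling: ln((7n)!) = 7n ln(7n) − 7n + O(ln n).
  S_n = 7n ln(7n) − 7n − 7n ln(n/18) + O(ln n)
      = 7n ln(7n) − 7n ln n + 7n ln 18 − 7n + O(ln n)
      = 7n ln 7 + 7n ln 18 − 7n + O(ln n)
      = 7n (ln 126 − 1) + O(ln n).
Numerically ln(126) − 1 ≈ 3.8363.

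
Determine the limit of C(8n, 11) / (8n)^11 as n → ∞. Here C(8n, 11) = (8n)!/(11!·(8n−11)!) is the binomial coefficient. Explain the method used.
lim = 1/11! = 1/39916800

With N = 8n → ∞: C(N, 11) / N^11 = [N(N−1)…(N−10)] / (11! · N^11) = (1/11!) · 1 · (1 − 1/(8n)) · … · (1 − 10/(8n)). Each factor → 1 as N → ∞, so the limit is 1/11! = 1/39916800.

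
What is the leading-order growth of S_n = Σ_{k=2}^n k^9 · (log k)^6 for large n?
S_n ~ n^10 · (log n)^6 / 10

By integral comparison, S_n = ∫_1^n x^9 · (log x)^6 dx + O(n^9 · (log n)^6). For the integral, the leading term of ∫_1^n x^9 (log x)^6 dx is n^10/10 · (log n)^6 (by repeated integration by parts; each step lowers the log-exponent and produces a relatively O(1/log n) correction). Hence S_n ~ n^10 · (log n)^6 / 10.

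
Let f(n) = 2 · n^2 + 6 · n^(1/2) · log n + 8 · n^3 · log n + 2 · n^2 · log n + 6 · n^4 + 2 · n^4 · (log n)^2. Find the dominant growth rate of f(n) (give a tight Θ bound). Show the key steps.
f(n) ∈ Θ(n^4 · (log n)^2)

Compare the terms by growth order. For large n, n^a · (log n)^b dominates n^a' · (log n)^b' iff a > a', or (a = a' and b > b'). Ranking the 6 terms shows the dominant one is 2 · n^4 · (log n)^2. Hence f(n) ∈ Θ(n^4 · (log n)^2).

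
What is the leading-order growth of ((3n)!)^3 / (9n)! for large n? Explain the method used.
((3n)!)^3/(9n)! ~ ((2π·3n)^(2/2) / sqrt(3)) · 3^(−3·3n)  →  0

Write N = 3n. Stirling: N! ~ sqrt(2π N)(N/e)^N and (3N)! ~ sqrt(2π·3N)·(3N/e)^(3N).
  (N!)^3/(3N)! ~ (2π N)^(3/2) (N/e)^(3N) / [sqrt(2π·3N) (3N/e)^(3N)]
     = (2π N)^(3/2) / sqrt(2π·3N) · (N/(3N))^(3N)
     = (2π N)^((3−1)/2) / sqrt(3) · 3^(−3N).
Since 3^3 > 1, the factor 3^(−3N) decays exponentially, so the ratio → 0. Substituting N = 3n gives the stated form.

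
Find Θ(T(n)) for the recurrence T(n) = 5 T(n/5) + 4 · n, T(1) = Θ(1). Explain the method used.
T(n) = Θ(n log n)

log_5 5 = 1, and f(n) = 4 · n = Θ(n^(log_5 5)). This is Case 2 of the master theorem: T(n) = Θ(f(n) · log n) = Θ(n log n).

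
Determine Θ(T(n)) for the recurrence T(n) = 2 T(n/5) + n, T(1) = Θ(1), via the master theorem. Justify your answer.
T(n) = Θ(n)

log_5 2 ≈ 0.431. f(n) = n dominates n^(log_5 2) since 1 > 0.431, and the regularity condition a·f(n/b) = 2·(n/5)^1 = (2/5)·n ≤ c·f(n) holds with c = 2/5 ≈ 0.4 < 1. So this is Case 3: T(n) = Θ(f(n)) = Θ(n).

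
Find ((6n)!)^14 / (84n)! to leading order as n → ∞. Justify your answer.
((6n)!)^14/(84n)! ~ ((2π·6n)^(13/2) / sqrt(14)) · 14^(−14·6n)  →  0

Write N = 6n. Stirling: N! ~ sqrt(2π N)(N/e)^N and (14N)! ~ sqrt(2π·14N)·(14N/e)^(14N).
  (N!)^14/(14N)! ~ (2π N)^(14/2) (N/e)^(14N) / [sqrt(2π·14N) (14N/e)^(14N)]
     = (2π N)^(14/2) / sqrt(2π·14N) · (N/(14N))^(14N)
     = (2π N)^((14−1)/2) / sqrt(14) · 14^(−14N).
Since 14^14 > 1, the factor 14^(−14N) decays exponentially, so the ratio → 0. Substituting N = 6n gives the stated form.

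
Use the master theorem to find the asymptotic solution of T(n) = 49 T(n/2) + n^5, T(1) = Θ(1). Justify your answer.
T(n) = Θ(n^(log_2 49))

Master theorem: compare f(n) = n^5 to n^(log_2 49) where log_2 49 ≈ 5.615. Since 5 < log_2 49, we have f(n) = O(n^(log_2 49 − ε)) for some ε > 0 — Case 1. Hence T(n) = Θ(n^(log_2 49)).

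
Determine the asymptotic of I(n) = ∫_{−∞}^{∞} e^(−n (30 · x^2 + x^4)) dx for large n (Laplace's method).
I(n) ~ sqrt(π/(30n))

φ(x) = 30 · x^2 + x^4 has its unique global minimum at x* = 0 (since φ'(x) = 60x + 4x^3 = 0 only at x = 0 for real x with both coefficients positive, and φ → ∞ as |x| → ∞). At x* = 0, φ(0) = 0 and φ''(0) = 60. Laplace's method then gives
  I(n) ~ sqrt(2π / (n · φ''(0))) · e^(−n φ(0)) = sqrt(2π / (60n)) = sqrt(π/(30n)).
The x^4 term contributes only at subleading order (an O(1/n) relative correction).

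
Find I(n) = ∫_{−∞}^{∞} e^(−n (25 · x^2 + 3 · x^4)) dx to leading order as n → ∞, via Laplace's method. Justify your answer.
I(n) ~ sqrt(π/(25n))

φ(x) = 25 · x^2 + 3 · x^4 has its unique global minimum at x* = 0 (since φ'(x) = 50x + 12x^3 = 0 only at x = 0 for real x with both coefficients positive, and φ → ∞ as |x| → ∞). At x* = 0, φ(0) = 0 and φ''(0) = 50. Laplace's method then gives
  I(n) ~ sqrt(2π / (n · φ''(0))) · e^(−n φ(0)) = sqrt(2π / (50n)) = sqrt(π/(25n)).
The 3 · x^4 term contributes only at subleading order (an O(1/n) relative correction).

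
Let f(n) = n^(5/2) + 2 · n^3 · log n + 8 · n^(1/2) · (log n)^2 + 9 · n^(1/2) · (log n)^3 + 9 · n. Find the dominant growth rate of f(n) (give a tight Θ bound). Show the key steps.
f(n) ∈ Θ(n^3 · log n)

Compare the terms by growth order. For large n, n^a · (log n)^b dominates n^a' · (log n)^b' iff a > a', or (a = a' and b > b'). Ranking the 5 terms shows the dominant one is 2 · n^3 · log n. Hence f(n) ∈ Θ(n^3 · log n).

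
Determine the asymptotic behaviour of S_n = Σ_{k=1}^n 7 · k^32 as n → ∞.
S_n ~ 7 · n^33 / 33

By integral comparison (Euler-Maclaurin), Σ_{k=1}^n 7 · k^32 = 7 · ∫_0^n x^32 dx + O(n^32) = 7 · n^33/33 + O(n^32). (Equivalently, Faulhaber's formula gives the same leading term.)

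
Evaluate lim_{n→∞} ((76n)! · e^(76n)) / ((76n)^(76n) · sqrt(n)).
lim = sqrt(2π·76)

Stirling: (76n)! ~ sqrt(2π·76n) · (76n/e)^(76n). Hence
  (76n)! · e^(76n) / (76n)^(76n) ~ sqrt(2π·76n).
Dividing by sqrt(n): sqrt(2π·76n) / sqrt(n) = sqrt(2π·76) · n^((1−1)/2), so the limit is sqrt(2π·76).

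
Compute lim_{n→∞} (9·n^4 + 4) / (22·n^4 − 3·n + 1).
lim = 9/22

For large n the leading n^4 terms dominate both numerator and denominator. Dividing top and bottom by n^4, every other term tends to 0, leaving 9/22.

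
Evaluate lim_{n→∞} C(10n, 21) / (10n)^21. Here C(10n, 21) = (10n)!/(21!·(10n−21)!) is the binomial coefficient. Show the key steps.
lim = 1/21! = 1/51090942171709440000

With N = 10n → ∞: C(N, 21) / N^21 = [N(N−1)…(N−20)] / (21! · N^21) = (1/21!) · 1 · (1 − 1/(10n)) · … · (1 − 20/(10n)). Each factor → 1 as N → ∞, so the limit is 1/21! = 1/51090942171709440000.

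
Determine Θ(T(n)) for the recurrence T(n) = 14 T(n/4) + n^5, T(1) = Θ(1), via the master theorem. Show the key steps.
T(n) = Θ(n^5)

log_4 14 ≈ 1.904. f(n) = n^5 dominates n^(log_4 14) since 5 > 1.904, and the regularity condition a·f(n/b) = 14·(n/4)^5 = (14/1024)·n^5 ≤ c·f(n) holds with c = 14/1024 ≈ 0.0137 < 1. So this is Case 3: T(n) = Θ(f(n)) = Θ(n^5).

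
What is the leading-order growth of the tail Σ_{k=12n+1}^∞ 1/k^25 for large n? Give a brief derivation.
Σ_{k>12n} 1/k^25 ~ 1/(24 · (12n)^24)

Compare to the integral: ∫_{12n}^∞ x^(−25) dx = [−x^(−24)/24]_{12n}^∞ = 1/((25−1)·(12n)^24). Euler-Maclaurin then gives
  Σ_{k>12n} 1/k^25 = ∫_{12n}^∞ dx/x^25 − 1/(2·(12n)^25) + O(1/(12n)^26).
(Equivalently this is ζ(25) − Σ_{k≤12n} 1/k^25.)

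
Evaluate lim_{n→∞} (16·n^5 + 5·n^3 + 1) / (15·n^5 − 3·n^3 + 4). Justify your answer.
lim = 16/15

For large n the leading n^5 terms dominate both numerator and denominator. Dividing top and bottom by n^5, every other term tends to 0, leaving 16/15.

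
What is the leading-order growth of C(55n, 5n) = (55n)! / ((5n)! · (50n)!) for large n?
C(55n, 5n) ~ (285311670611/10000000000)^(5n) · sqrt(11/(20π·5n))

Write N = 5n. Apply Stirling to each factorial:
  (11N)! ~ sqrt(2π·11N) · (11N/e)^(11N),
  N! ~ sqrt(2π N) · (N/e)^N,
  (10N)! ~ sqrt(2π·10N) · (10N/e)^(10N).
The exponential factors combine to (11N)^(11N) / (N^N · (10N)^(10N)) = 11^(11N)/10^(10N) = (11^11/10^10)^N = (285311670611/10000000000)^N.
The square-root prefactors combine to sqrt(2π·11N) / (sqrt(2π N)·sqrt(2π·10N)) = sqrt(11 / (2π·10·N)) = sqrt(11/(20π·5n)).
Substituting N = 5n: C(55n, 5n) ~ (285311670611/10000000000)^(5n) · sqrt(11/(20π·5n)).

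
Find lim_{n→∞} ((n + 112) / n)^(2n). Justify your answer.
lim = e^224

Rewrite as (1 + 112/n)^(2n). By the standard limit (1 + x/n)^n → e^x, we have (1 + 112/n)^n → e^112, and raising to the 2nd power gives e^224.
More precisely, ln[(1 + 112/n)^(2n)] = 2n · ln(1 + 112/n) = 2n · (112/n + O(1/n^2)) = 224 + O(1/n) → 224.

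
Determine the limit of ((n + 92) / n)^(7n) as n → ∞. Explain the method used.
lim = e^644

Rewrite as (1 + 92/n)^(7n). By the standard limit (1 + x/n)^n → e^x, we have (1 + 92/n)^n → e^92, and raising to the 7th power gives e^644.
More precisely, ln[(1 + 92/n)^(7n)] = 7n · ln(1 + 92/n) = 7n · (92/n + O(1/n^2)) = 644 + O(1/n) → 644.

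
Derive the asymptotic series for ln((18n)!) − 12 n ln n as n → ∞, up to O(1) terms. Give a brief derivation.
ln((18n)!) − 12 n ln n = 6 n ln n + 18(ln 18 − 1) n + (1/2) ln(2π·18n) + O(1/n)

Stirling: ln((18n)!) = 18n ln(18n) − 18n + (1/2) ln(2π·18n) + O(1/n).
Expand 18n ln(18n) = 18n (ln n + ln 18) = 18n ln n + 18n ln 18.
Subtract 12n ln n: leading term is (18 − 12) n ln n = 6 n ln n. The next term is 18n ln 18 − 18n = 18(ln 18 − 1) n. Then the (1/2) ln(2π·18n) correction.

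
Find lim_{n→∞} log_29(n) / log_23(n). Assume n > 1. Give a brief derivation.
lim = ln(23) / ln(29) = log_29(23)

Change of base: log_29(n) = ln n / ln 29 and log_23(n) = ln n / ln 23. The ratio is (ln n / ln 29) · (ln 23 / ln n) = ln 23 / ln 29, a constant independent of n. So the limit is ln 23 / ln 29 = log_29(23).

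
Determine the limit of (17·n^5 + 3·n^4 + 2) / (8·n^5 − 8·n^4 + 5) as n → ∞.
lim = 17/8

For large n the leading n^5 terms dominate both numerator and denominator. Dividing top and bottom by n^5, every other term tends to 0, leaving 17/8.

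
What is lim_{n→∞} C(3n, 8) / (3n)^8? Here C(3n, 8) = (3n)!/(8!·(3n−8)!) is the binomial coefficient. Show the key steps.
lim = 1/8! = 1/40320

With N = 3n → ∞: C(N, 8) / N^8 = [N(N−1)…(N−7)] / (8! · N^8) = (1/8!) · 1 · (1 − 1/(3n)) · … · (1 − 7/(3n)). Each factor → 1 as N → ∞, so the limit is 1/8! = 1/40320.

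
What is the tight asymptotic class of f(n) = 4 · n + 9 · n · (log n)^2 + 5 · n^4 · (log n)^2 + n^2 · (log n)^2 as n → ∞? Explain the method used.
f(n) ∈ Θ(n^4 · (log n)^2)

Compare the terms by growth order. For large n, n^a · (log n)^b dominates n^a' · (log n)^b' iff a > a', or (a = a' and b > b'). Ranking the 4 terms shows the dominant one is 5 · n^4 · (log n)^2. Hence f(n) ∈ Θ(n^4 · (log n)^2).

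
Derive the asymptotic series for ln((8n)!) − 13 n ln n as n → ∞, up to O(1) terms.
ln((8n)!) − 13 n ln n = −5 n ln n + 8(ln 8 − 1) n + (1/2) ln(2π·8n) + O(1/n)

Stirling: ln((8n)!) = 8n ln(8n) − 8n + (1/2) ln(2π·8n) + O(1/n).
Expand 8n ln(8n) = 8n (ln n + ln 8) = 8n ln n + 8n ln 8.
Subtract 13n ln n: leading term is (8 − 13) n ln n = −5 n ln n. The next term is 8n ln 8 − 8n = 8(ln 8 − 1) n. Then the (1/2) ln(2π·8n) correction.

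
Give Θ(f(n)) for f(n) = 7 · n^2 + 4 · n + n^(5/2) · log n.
f(n) ∈ Θ(n^(5/2) · log n)

Compare the terms by growth order. For large n, n^a · (log n)^b dominates n^a' · (log n)^b' iff a > a', or (a = a' and b > b'). Ranking the 3 terms shows the dominant one is n^(5/2) · log n. Hence f(n) ∈ Θ(n^(5/2) · log n).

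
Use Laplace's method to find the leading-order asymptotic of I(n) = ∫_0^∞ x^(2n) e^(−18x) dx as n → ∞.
I(n) ~ (sqrt(2π·2n) / 18) · (2n/(18e))^(2n)

Write the integrand as exp(2n ln x − 18x) and set f(x) = 2n ln x − 18x. Then f'(x) = 2n/x − 18 = 0 at x* = 2n/18, and f''(x*) = −2n/x*^2 = −18^2/(2n). Laplace's method (interior maximum) gives
  I(n) ~ e^(f(x*)) · sqrt(2π / |f''(x*)|)
        = exp(2n ln(2n/18) − 2n) · sqrt(2π · 2n / 18^2)
        = (2n/18)^(2n) e^(−2n) · sqrt(2π·2n) / 18
        = (sqrt(2π·2n) / 18) · (2n/(18e))^(2n).
This matches Γ(2n+1)/18^(2n+1) with Stirling applied to Γ.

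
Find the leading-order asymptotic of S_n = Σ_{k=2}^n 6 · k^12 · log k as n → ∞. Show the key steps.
S_n ~ 6 · n^13 log n / 13 − 6 · n^13 / 169

By integral comparison, S_n = ∫_1^n 6 · x^12 · log x dx + O(n^12 · log n). For the integral, ∫ x^12 log x dx = n^13 log n / 13 − n^13/169 (integration by parts). Hence S_n ~ 6 · n^13 log n / 13 − 6 · n^13 / 169.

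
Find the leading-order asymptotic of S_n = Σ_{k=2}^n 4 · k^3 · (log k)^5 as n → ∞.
S_n ~ n^4 · (log n)^5

By integral comparison, S_n = ∫_1^n 4 · x^3 · (log x)^5 dx + O(n^3 · (log n)^5). For the integral, the leading term of ∫_1^n x^3 (log x)^5 dx is n^4/4 · (log n)^5 (by repeated integration by parts; each step lowers the log-exponent and produces a relatively O(1/log n) correction). Hence S_n ~ n^4 · (log n)^5.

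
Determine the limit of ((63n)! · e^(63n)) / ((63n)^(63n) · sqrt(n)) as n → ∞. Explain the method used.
lim = sqrt(2π·63)

Stirling: (63n)! ~ sqrt(2π·63n) · (63n/e)^(63n). Hence
  (63n)! · e^(63n) / (63n)^(63n) ~ sqrt(2π·63n).
Dividing by sqrt(n): sqrt(2π·63n) / sqrt(n) = sqrt(2π·63) · n^((1−1)/2), so the limit is sqrt(2π·63).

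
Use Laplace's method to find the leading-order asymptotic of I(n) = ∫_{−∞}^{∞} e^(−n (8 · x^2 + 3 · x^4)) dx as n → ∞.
I(n) ~ sqrt(π/(8n))

φ(x) = 8 · x^2 + 3 · x^4 has its unique global minimum at x* = 0 (since φ'(x) = 16x + 12x^3 = 0 only at x = 0 for real x with both coefficients positive, and φ → ∞ as |x| → ∞). At x* = 0, φ(0) = 0 and φ''(0) = 16. Laplace's method then gives
  I(n) ~ sqrt(2π / (n · φ''(0))) · e^(−n φ(0)) = sqrt(2π / (16n)) = sqrt(π/(8n)).
The 3 · x^4 term contributes only at subleading order (an O(1/n) relative correction).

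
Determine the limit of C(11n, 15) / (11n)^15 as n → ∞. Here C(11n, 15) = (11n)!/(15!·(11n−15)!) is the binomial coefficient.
lim = 1/15! = 1/1307674368000

With N = 11n → ∞: C(N, 15) / N^15 = [N(N−1)…(N−14)] / (15! · N^15) = (1/15!) · 1 · (1 − 1/(11n)) · … · (1 − 14/(11n)). Each factor → 1 as N → ∞, so the limit is 1/15! = 1/1307674368000.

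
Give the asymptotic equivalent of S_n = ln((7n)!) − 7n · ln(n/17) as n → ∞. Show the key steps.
S_n ~ 7n · (ln 119 − 1) + O(ln n)

Stirling: ln((7n)!) = 7n ln(7n) − 7n + O(ln n).
  S_n = 7n ln(7n) − 7n − 7n ln(n/17) + O(ln n)
      = 7n ln(7n) − 7n ln n + 7n ln 17 − 7n + O(ln n)
      = 7n ln 7 + 7n ln 17 − 7n + O(ln n)
      = 7n (ln 119 − 1) + O(ln n).
Numerically ln(119) − 1 ≈ 3.7791.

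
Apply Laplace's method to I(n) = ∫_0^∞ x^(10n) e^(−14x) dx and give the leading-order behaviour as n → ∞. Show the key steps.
I(n) ~ (sqrt(2π·10n) / 14) · (10n/(14e))^(10n)

Write the integrand as exp(10n ln x − 14x) and set f(x) = 10n ln x − 14x. Then f'(x) = 10n/x − 14 = 0 at x* = 10n/14, and f''(x*) = −10n/x*^2 = −14^2/(10n). Laplace's method (interior maximum) gives
  I(n) ~ e^(f(x*)) · sqrt(2π / |f''(x*)|)
        = exp(10n ln(10n/14) − 10n) · sqrt(2π · 10n / 14^2)
        = (10n/14)^(10n) e^(−10n) · sqrt(2π·10n) / 14
        = (sqrt(2π·10n) / 14) · (10n/(14e))^(10n).
This matches Γ(10n+1)/14^(10n+1) with Stirling applied to Γ.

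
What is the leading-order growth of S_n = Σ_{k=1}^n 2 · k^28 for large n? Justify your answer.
S_n ~ 2 · n^29 / 29

By integral comparison (Euler-Maclaurin), Σ_{k=1}^n 2 · k^28 = 2 · ∫_0^n x^28 dx + O(n^28) = 2 · n^29/29 + O(n^28). (Equivalently, Faulhaber's formula gives the same leading term.)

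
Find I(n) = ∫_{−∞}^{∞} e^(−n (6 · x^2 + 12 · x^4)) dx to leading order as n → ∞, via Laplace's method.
I(n) ~ sqrt(π/(6n))

φ(x) = 6 · x^2 + 12 · x^4 has its unique global minimum at x* = 0 (since φ'(x) = 12x + 48x^3 = 0 only at x = 0 for real x with both coefficients positive, and φ → ∞ as |x| → ∞). At x* = 0, φ(0) = 0 and φ''(0) = 12. Laplace's method then gives
  I(n) ~ sqrt(2π / (n · φ''(0))) · e^(−n φ(0)) = sqrt(2π / (12n)) = sqrt(π/(6n)).
The 12 · x^4 term contributes only at subleading order (an O(1/n) relative correction).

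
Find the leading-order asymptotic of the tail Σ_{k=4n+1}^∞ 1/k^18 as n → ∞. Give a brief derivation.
Σ_{k>4n} 1/k^18 ~ 1/(17 · (4n)^17)

Compare to the integral: ∫_{4n}^∞ x^(−18) dx = [−x^(−17)/17]_{4n}^∞ = 1/((18−1)·(4n)^17). Euler-Maclaurin then gives
  Σ_{k>4n} 1/k^18 = ∫_{4n}^∞ dx/x^18 − 1/(2·(4n)^18) + O(1/(4n)^19).
(Equivalently this is ζ(18) − Σ_{k≤4n} 1/k^18.)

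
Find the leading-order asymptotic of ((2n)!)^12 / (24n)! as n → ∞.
((2n)!)^12/(24n)! ~ ((2π·2n)^(11/2) / sqrt(12)) · 12^(−12·2n)  →  0

Write N = 2n. Stirling: N! ~ sqrt(2π N)(N/e)^N and (12N)! ~ sqrt(2π·12N)·(12N/e)^(12N).
  (N!)^12/(12N)! ~ (2π N)^(12/2) (N/e)^(12N) / [sqrt(2π·12N) (12N/e)^(12N)]
     = (2π N)^(12/2) / sqrt(2π·12N) · (N/(12N))^(12N)
     = (2π N)^((12−1)/2) / sqrt(12) · 12^(−12N).
Since 12^12 > 1, the factor 12^(−12N) decays exponentially, so the ratio → 0. Substituting N = 2n gives the stated form.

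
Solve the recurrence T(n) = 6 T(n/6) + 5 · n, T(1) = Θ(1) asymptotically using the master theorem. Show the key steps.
T(n) = Θ(n log n)

log_6 6 = 1, and f(n) = 5 · n = Θ(n^(log_6 6)). This is Case 2 of the master theorem: T(n) = Θ(f(n) · log n) = Θ(n log n).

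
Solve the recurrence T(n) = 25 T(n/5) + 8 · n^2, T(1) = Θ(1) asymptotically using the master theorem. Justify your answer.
T(n) = Θ(n^2 log n)

log_5 25 = 2, and f(n) = 8 · n^2 = Θ(n^(log_5 25)). This is Case 2 of the master theorem: T(n) = Θ(f(n) · log n) = Θ(n^2 log n).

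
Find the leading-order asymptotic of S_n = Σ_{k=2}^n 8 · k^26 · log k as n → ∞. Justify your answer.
S_n ~ 8 · n^27 log n / 27 − 8 · n^27 / 729

By integral comparison, S_n = ∫_1^n 8 · x^26 · log x dx + O(n^26 · log n). For the integral, ∫ x^26 log x dx = n^27 log n / 27 − n^27/729 (integration by parts). Hence S_n ~ 8 · n^27 log n / 27 − 8 · n^27 / 729.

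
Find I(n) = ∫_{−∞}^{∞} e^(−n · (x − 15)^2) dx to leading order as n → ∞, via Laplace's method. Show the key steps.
I(n) = sqrt(π/n)

Here φ(x) = (x − 15)^2 has its unique minimum at x* = 15 with φ(x*) = 0 and φ''(x*) = 2. Laplace's method gives
  I(n) ~ e^(−n φ(x*)) · sqrt(2π / (n · φ''(x*))) = sqrt(2π / (2n)) = sqrt(π/n).
This is exact: substituting u = (x − 15)·sqrt(n) gives I(n) = (1/sqrt(n)) ∫_{−∞}^{∞} e^(−u^2) du = sqrt(π/n).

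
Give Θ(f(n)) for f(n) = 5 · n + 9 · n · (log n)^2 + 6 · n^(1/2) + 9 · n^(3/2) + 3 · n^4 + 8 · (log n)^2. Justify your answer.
f(n) ∈ Θ(n^4)

Compare the terms by growth order. For large n, n^a · (log n)^b dominates n^a' · (log n)^b' iff a > a', or (a = a' and b > b'). Ranking the 6 terms shows the dominant one is 3 · n^4. Hence f(n) ∈ Θ(n^4).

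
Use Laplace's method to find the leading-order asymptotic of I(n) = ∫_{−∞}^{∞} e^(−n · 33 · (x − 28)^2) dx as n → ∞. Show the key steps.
I(n) = sqrt(π/(33n))

Here φ(x) = 33 · (x − 28)^2 has its unique minimum at x* = 28 with φ(x*) = 0 and φ''(x*) = 66. Laplace's method gives
  I(n) ~ e^(−n φ(x*)) · sqrt(2π / (n · φ''(x*))) = sqrt(2π / (66n)) = sqrt(π/(33n)).
This is exact: substituting u = (x − 28)·sqrt(33n) gives I(n) = (1/sqrt(33n)) ∫_{−∞}^{∞} e^(−u^2) du = sqrt(π/(33n)).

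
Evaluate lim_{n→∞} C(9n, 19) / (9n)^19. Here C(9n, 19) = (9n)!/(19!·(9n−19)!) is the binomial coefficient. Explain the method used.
lim = 1/19! = 1/121645100408832000

With N = 9n → ∞: C(N, 19) / N^19 = [N(N−1)…(N−18)] / (19! · N^19) = (1/19!) · 1 · (1 − 1/(9n)) · … · (1 − 18/(9n)). Each factor → 1 as N → ∞, so the limit is 1/19! = 1/121645100408832000.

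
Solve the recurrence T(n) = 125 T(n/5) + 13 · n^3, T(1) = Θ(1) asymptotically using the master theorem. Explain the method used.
T(n) = Θ(n^3 log n)

log_5 125 = 3, and f(n) = 13 · n^3 = Θ(n^(log_5 125)). This is Case 2 of the master theorem: T(n) = Θ(f(n) · log n) = Θ(n^3 log n).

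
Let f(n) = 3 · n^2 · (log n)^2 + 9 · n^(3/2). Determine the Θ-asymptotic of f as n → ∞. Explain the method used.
f(n) ∈ Θ(n^2 · (log n)^2)

Compare the terms by growth order. For large n, n^a · (log n)^b dominates n^a' · (log n)^b' iff a > a', or (a = a' and b > b'). Ranking the 2 terms shows the dominant one is 3 · n^2 · (log n)^2. Hence f(n) ∈ Θ(n^2 · (log n)^2).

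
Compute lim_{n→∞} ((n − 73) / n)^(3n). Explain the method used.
lim = e^(−219)

Rewrite as (1 − 73/n)^(3n). By the standard limit (1 + x/n)^n → e^x, we have (1 − 73/n)^n → e^(−73), and raising to the 3rd power gives e^(−219).
More precisely, ln[(1 − 73/n)^(3n)] = 3n · ln(1 − 73/n) = 3n · (-73/n + O(1/n^2)) = -219 + O(1/n) → -219.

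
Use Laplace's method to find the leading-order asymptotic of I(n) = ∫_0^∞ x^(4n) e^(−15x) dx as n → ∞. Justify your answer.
I(n) ~ (sqrt(2π·4n) / 15) · (4n/(15e))^(4n)

Write the integrand as exp(4n ln x − 15x) and set f(x) = 4n ln x − 15x. Then f'(x) = 4n/x − 15 = 0 at x* = 4n/15, and f''(x*) = −4n/x*^2 = −15^2/(4n). Laplace's method (interior maximum) gives
  I(n) ~ e^(f(x*)) · sqrt(2π / |f''(x*)|)
        = exp(4n ln(4n/15) − 4n) · sqrt(2π · 4n / 15^2)
        = (4n/15)^(4n) e^(−4n) · sqrt(2π·4n) / 15
        = (sqrt(2π·4n) / 15) · (4n/(15e))^(4n).
This matches Γ(4n+1)/15^(4n+1) with Stirling applied to Γ.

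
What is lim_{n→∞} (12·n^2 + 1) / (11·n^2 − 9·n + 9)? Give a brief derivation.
lim = 12/11

For large n the leading n^2 terms dominate both numerator and denominator. Dividing top and bottom by n^2, every other term tends to 0, leaving 12/11.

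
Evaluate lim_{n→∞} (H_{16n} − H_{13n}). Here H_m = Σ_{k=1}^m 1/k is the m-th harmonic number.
lim = ln(16/13)

Euler-Maclaurin gives H_m = ln m + γ + 1/(2m) + O(1/m^2). The γ and O(1/m) terms cancel in the difference:
  H_{16n} − H_{13n} = ln(16n) − ln(13n) + O(1/n) = ln(16/13) + O(1/n).
Hence the limit is ln(16/13).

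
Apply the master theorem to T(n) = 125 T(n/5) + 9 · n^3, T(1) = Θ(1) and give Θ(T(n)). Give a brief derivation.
T(n) = Θ(n^3 log n)

log_5 125 = 3, and f(n) = 9 · n^3 = Θ(n^(log_5 125)). This is Case 2 of the master theorem: T(n) = Θ(f(n) · log n) = Θ(n^3 log n).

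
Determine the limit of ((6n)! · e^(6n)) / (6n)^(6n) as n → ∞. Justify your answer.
lim = ∞

Stirling: (6n)! ~ sqrt(2π·6n) · (6n/e)^(6n). Hence
  (6n)! · e^(6n) / (6n)^(6n) ~ sqrt(2π·6n) = sqrt(2π·6) · sqrt(n) → ∞.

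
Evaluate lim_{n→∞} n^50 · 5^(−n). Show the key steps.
lim = 0

Exponentials with base > 1 dominate every fixed polynomial: for any fixed c, n^c / 5^n → 0 as n → ∞ (e.g. by the ratio test, or by writing 5^n = e^(n ln 5) and noting e^(n ln 5) / n^c → ∞). Hence n^50 · 5^(−n) = n^50 / 5^n → 0.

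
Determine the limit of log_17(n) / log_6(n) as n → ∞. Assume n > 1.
lim = ln(6) / ln(17) = log_17(6)

Change of base: log_17(n) = ln n / ln 17 and log_6(n) = ln n / ln 6. The ratio is (ln n / ln 17) · (ln 6 / ln n) = ln 6 / ln 17, a constant independent of n. So the limit is ln 6 / ln 17 = log_17(6).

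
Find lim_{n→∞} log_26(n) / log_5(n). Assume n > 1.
lim = ln(5) / ln(26) = log_26(5)

Change of base: log_26(n) = ln n / ln 26 and log_5(n) = ln n / ln 5. The ratio is (ln n / ln 26) · (ln 5 / ln n) = ln 5 / ln 26, a constant independent of n. So the limit is ln 5 / ln 26 = log_26(5).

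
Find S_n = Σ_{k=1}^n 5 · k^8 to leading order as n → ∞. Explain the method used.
S_n ~ 5 · n^9 / 9

By integral comparison (Euler-Maclaurin), Σ_{k=1}^n 5 · k^8 = 5 · ∫_0^n x^8 dx + O(n^8) = 5 · n^9/9 + O(n^8). (Equivalently, Faulhaber's formula gives the same leading term.)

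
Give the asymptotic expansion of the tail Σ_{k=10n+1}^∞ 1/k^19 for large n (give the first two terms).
Σ_{k>10n} 1/k^19 = 1/(18 · (10n)^18) − 1/(2 · (10n)^19) + O(1/(10n)^20)

Compare to the integral: ∫_{10n}^∞ x^(−19) dx = [−x^(−18)/18]_{10n}^∞ = 1/((19−1)·(10n)^18). The Euler-Maclaurin correction adds −f(10n)/2 = −1/(2·(10n)^19). Euler-Maclaurin then gives
  Σ_{k>10n} 1/k^19 = ∫_{10n}^∞ dx/x^19 − 1/(2·(10n)^19) + O(1/(10n)^20).
(Equivalently this is ζ(19) − Σ_{k≤10n} 1/k^19.)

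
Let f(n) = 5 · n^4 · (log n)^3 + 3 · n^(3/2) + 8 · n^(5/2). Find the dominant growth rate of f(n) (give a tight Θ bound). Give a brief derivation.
f(n) ∈ Θ(n^4 · (log n)^3)

Compare the terms by growth order. For large n, n^a · (log n)^b dominates n^a' · (log n)^b' iff a > a', or (a = a' and b > b'). Ranking the 3 terms shows the dominant one is 5 · n^4 · (log n)^3. Hence f(n) ∈ Θ(n^4 · (log n)^3).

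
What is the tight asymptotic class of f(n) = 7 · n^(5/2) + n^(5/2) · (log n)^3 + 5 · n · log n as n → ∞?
f(n) ∈ Θ(n^(5/2) · (log n)^3)

Compare the terms by growth order. For large n, n^a · (log n)^b dominates n^a' · (log n)^b' iff a > a', or (a = a' and b > b'). Ranking the 3 terms shows the dominant one is n^(5/2) · (log n)^3. Hence f(n) ∈ Θ(n^(5/2) · (log n)^3).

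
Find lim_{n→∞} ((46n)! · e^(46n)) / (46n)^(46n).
lim = ∞

Stirling: (46n)! ~ sqrt(2π·46n) · (46n/e)^(46n). Hence
  (46n)! · e^(46n) / (46n)^(46n) ~ sqrt(2π·46n) = sqrt(2π·46) · sqrt(n) → ∞.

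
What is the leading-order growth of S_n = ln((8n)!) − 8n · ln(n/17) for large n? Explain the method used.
S_n ~ 8n · (ln 136 − 1) + O(ln n)

Stirling: ln((8n)!) = 8n ln(8n) − 8n + O(ln n).
  S_n = 8n ln(8n) − 8n − 8n ln(n/17) + O(ln n)
      = 8n ln(8n) − 8n ln n + 8n ln 17 − 8n + O(ln n)
      = 8n ln 8 + 8n ln 17 − 8n + O(ln n)
      = 8n (ln 136 − 1) + O(ln n).
Numerically ln(136) − 1 ≈ 3.9127.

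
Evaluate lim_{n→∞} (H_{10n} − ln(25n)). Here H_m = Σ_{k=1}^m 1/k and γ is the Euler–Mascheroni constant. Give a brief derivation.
lim = ln(2/5) + γ

By Euler-Maclaurin, H_m = ln m + γ + O(1/m). So
  H_{10n} − ln(25n) = ln(10n) + γ − ln(25n) + O(1/n)
                       = ln(10/25) + γ + O(1/n).
Hence the limit is ln(10/25) + γ (= ln(2/5)).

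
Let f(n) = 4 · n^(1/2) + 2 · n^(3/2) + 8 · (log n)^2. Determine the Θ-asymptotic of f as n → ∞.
f(n) ∈ Θ(n^(3/2))

Compare the terms by growth order. For large n, n^a · (log n)^b dominates n^a' · (log n)^b' iff a > a', or (a = a' and b > b'). Ranking the 3 terms shows the dominant one is 2 · n^(3/2). Hence f(n) ∈ Θ(n^(3/2)).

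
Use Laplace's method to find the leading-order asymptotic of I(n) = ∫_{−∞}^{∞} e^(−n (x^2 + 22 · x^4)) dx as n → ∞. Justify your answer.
I(n) ~ sqrt(π/n)

φ(x) = x^2 + 22 · x^4 has its unique global minimum at x* = 0 (since φ'(x) = 2x + 88x^3 = 0 only at x = 0 for real x with both coefficients positive, and φ → ∞ as |x| → ∞). At x* = 0, φ(0) = 0 and φ''(0) = 2. Laplace's method then gives
  I(n) ~ sqrt(2π / (n · φ''(0))) · e^(−n φ(0)) = sqrt(2π / (2n)) = sqrt(π/n).
The 22 · x^4 term contributes only at subleading order (an O(1/n) relative correction).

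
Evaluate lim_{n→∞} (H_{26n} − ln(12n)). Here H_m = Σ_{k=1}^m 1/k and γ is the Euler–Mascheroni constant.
lim = ln(13/6) + γ

By Euler-Maclaurin, H_m = ln m + γ + O(1/m). So
  H_{26n} − ln(12n) = ln(26n) + γ − ln(12n) + O(1/n)
                       = ln(26/12) + γ + O(1/n).
Hence the limit is ln(26/12) + γ (= ln(13/6)).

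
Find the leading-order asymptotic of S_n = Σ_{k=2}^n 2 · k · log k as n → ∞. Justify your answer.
S_n ~ n^2 log n − n^2 / 2

By integral comparison, S_n = ∫_1^n 2 · x · log x dx + O(n · log n). For the integral, ∫ x^1 log x dx = n^2 log n / 2 − n^2/4 (integration by parts). Hence S_n ~ n^2 log n − n^2 / 2.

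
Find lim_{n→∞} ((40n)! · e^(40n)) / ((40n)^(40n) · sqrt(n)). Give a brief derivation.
lim = sqrt(2π·40)

Stirling: (40n)! ~ sqrt(2π·40n) · (40n/e)^(40n). Hence
  (40n)! · e^(40n) / (40n)^(40n) ~ sqrt(2π·40n).
Dividing by sqrt(n): sqrt(2π·40n) / sqrt(n) = sqrt(2π·40) · n^((1−1)/2), so the limit is sqrt(2π·40).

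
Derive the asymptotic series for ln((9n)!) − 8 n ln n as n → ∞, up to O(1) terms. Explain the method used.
ln((9n)!) − 8 n ln n = n ln n + 9(ln 9 − 1) n + (1/2) ln(2π·9n) + O(1/n)

Stirling: ln((9n)!) = 9n ln(9n) − 9n + (1/2) ln(2π·9n) + O(1/n).
Expand 9n ln(9n) = 9n (ln n + ln 9) = 9n ln n + 9n ln 9.
Subtract 8n ln n: leading term is (9 − 8) n ln n = n ln n. The next term is 9n ln 9 − 9n = 9(ln 9 − 1) n. Then the (1/2) ln(2π·9n) correction.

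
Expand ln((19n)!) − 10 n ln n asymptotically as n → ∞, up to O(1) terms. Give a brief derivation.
ln((19n)!) − 10 n ln n = 9 n ln n + 19(ln 19 − 1) n + (1/2) ln(2π·19n) + O(1/n)

Stirling: ln((19n)!) = 19n ln(19n) − 19n + (1/2) ln(2π·19n) + O(1/n).
Expand 19n ln(19n) = 19n (ln n + ln 19) = 19n ln n + 19n ln 19.
Subtract 10n ln n: leading term is (19 − 10) n ln n = 9 n ln n. The next term is 19n ln 19 − 19n = 19(ln 19 − 1) n. Then the (1/2) ln(2π·19n) correction.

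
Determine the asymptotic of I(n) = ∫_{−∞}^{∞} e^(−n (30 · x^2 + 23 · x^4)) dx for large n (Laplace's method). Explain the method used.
I(n) ~ sqrt(π/(30n))

φ(x) = 30 · x^2 + 23 · x^4 has its unique global minimum at x* = 0 (since φ'(x) = 60x + 92x^3 = 0 only at x = 0 for real x with both coefficients positive, and φ → ∞ as |x| → ∞). At x* = 0, φ(0) = 0 and φ''(0) = 60. Laplace's method then gives
  I(n) ~ sqrt(2π / (n · φ''(0))) · e^(−n φ(0)) = sqrt(2π / (60n)) = sqrt(π/(30n)).
The 23 · x^4 term contributes only at subleading order (an O(1/n) relative correction).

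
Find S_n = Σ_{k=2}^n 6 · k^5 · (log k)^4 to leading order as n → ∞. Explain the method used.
S_n ~ n^6 · (log n)^4

By integral comparison, S_n = ∫_1^n 6 · x^5 · (log x)^4 dx + O(n^5 · (log n)^4). For the integral, the leading term of ∫_1^n x^5 (log x)^4 dx is n^6/6 · (log n)^4 (by repeated integration by parts; each step lowers the log-exponent and produces a relatively O(1/log n) correction). Hence S_n ~ n^6 · (log n)^4.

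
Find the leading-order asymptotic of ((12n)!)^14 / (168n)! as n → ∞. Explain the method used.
((12n)!)^14/(168n)! ~ ((2π·12n)^(13/2) / sqrt(14)) · 14^(−14·12n)  →  0

Write N = 12n. Stirling: N! ~ sqrt(2π N)(N/e)^N and (14N)! ~ sqrt(2π·14N)·(14N/e)^(14N).
  (N!)^14/(14N)! ~ (2π N)^(14/2) (N/e)^(14N) / [sqrt(2π·14N) (14N/e)^(14N)]
     = (2π N)^(14/2) / sqrt(2π·14N) · (N/(14N))^(14N)
     = (2π N)^((14−1)/2) / sqrt(14) · 14^(−14N).
Since 14^14 > 1, the factor 14^(−14N) decays exponentially, so the ratio → 0. Substituting N = 12n gives the stated form.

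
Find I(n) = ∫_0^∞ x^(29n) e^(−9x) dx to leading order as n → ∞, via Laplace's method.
I(n) ~ (sqrt(2π·29n) / 9) · (29n/(9e))^(29n)

Write the integrand as exp(29n ln x − 9x) and set f(x) = 29n ln x − 9x. Then f'(x) = 29n/x − 9 = 0 at x* = 29n/9, and f''(x*) = −29n/x*^2 = −9^2/(29n). Laplace's method (interior maximum) gives
  I(n) ~ e^(f(x*)) · sqrt(2π / |f''(x*)|)
        = exp(29n ln(29n/9) − 29n) · sqrt(2π · 29n / 9^2)
        = (29n/9)^(29n) e^(−29n) · sqrt(2π·29n) / 9
        = (sqrt(2π·29n) / 9) · (29n/(9e))^(29n).
This matches Γ(29n+1)/9^(29n+1) with Stirling applied to Γ.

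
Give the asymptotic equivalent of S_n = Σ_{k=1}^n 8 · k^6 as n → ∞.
S_n ~ 8 · n^7 / 7

By integral comparison (Euler-Maclaurin), Σ_{k=1}^n 8 · k^6 = 8 · ∫_0^n x^6 dx + O(n^6) = 8 · n^7/7 + O(n^6). (Equivalently, Faulhaber's formula gives the same leading term.)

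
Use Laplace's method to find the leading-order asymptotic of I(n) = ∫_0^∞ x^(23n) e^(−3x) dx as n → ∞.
I(n) ~ (sqrt(2π·23n) / 3) · (23n/(3e))^(23n)

Write the integrand as exp(23n ln x − 3x) and set f(x) = 23n ln x − 3x. Then f'(x) = 23n/x − 3 = 0 at x* = 23n/3, and f''(x*) = −23n/x*^2 = −3^2/(23n). Laplace's method (interior maximum) gives
  I(n) ~ e^(f(x*)) · sqrt(2π / |f''(x*)|)
        = exp(23n ln(23n/3) − 23n) · sqrt(2π · 23n / 3^2)
        = (23n/3)^(23n) e^(−23n) · sqrt(2π·23n) / 3
        = (sqrt(2π·23n) / 3) · (23n/(3e))^(23n).
This matches Γ(23n+1)/3^(23n+1) with Stirling applied to Γ.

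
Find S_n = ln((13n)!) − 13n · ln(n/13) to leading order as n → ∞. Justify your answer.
S_n ~ 13n · (ln 169 − 1) + O(ln n)

Stirling: ln((13n)!) = 13n ln(13n) − 13n + O(ln n).
  S_n = 13n ln(13n) − 13n − 13n ln(n/13) + O(ln n)
      = 13n ln(13n) − 13n ln n + 13n ln 13 − 13n + O(ln n)
      = 13n ln 13 + 13n ln 13 − 13n + O(ln n)
      = 13n (ln 169 − 1) + O(ln n).
Numerically ln(169) − 1 ≈ 4.1299.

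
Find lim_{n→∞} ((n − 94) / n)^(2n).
lim = e^(−188)

Rewrite as (1 − 94/n)^(2n). By the standard limit (1 + x/n)^n → e^x, we have (1 − 94/n)^n → e^(−94), and raising to the 2nd power gives e^(−188).
More precisely, ln[(1 − 94/n)^(2n)] = 2n · ln(1 − 94/n) = 2n · (-94/n + O(1/n^2)) = -188 + O(1/n) → -188.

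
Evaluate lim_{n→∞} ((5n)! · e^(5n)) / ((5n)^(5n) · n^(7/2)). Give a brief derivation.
lim = 0

Stirling: (5n)! ~ sqrt(2π·5n) · (5n/e)^(5n). Hence
  (5n)! · e^(5n) / (5n)^(5n) ~ sqrt(2π·5n).
Dividing by n^(7/2): sqrt(2π·5n) / n^(7/2) = sqrt(2π·5) · n^((1−7)/2), so the expression behaves like sqrt(2π·5) · n^((1−7)/2) → 0.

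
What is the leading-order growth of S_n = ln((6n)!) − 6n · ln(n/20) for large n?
S_n ~ 6n · (ln 120 − 1) + O(ln n)

Stirling: ln((6n)!) = 6n ln(6n) − 6n + O(ln n).
  S_n = 6n ln(6n) − 6n − 6n ln(n/20) + O(ln n)
      = 6n ln(6n) − 6n ln n + 6n ln 20 − 6n + O(ln n)
      = 6n ln 6 + 6n ln 20 − 6n + O(ln n)
      = 6n (ln 120 − 1) + O(ln n).
Numerically ln(120) − 1 ≈ 3.7875.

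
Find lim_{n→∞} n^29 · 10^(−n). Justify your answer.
lim = 0

Exponentials with base > 1 dominate every fixed polynomial: for any fixed c, n^c / 10^n → 0 as n → ∞ (e.g. by the ratio test, or by writing 10^n = e^(n ln 10) and noting e^(n ln 10) / n^c → ∞). Hence n^29 · 10^(−n) = n^29 / 10^n → 0.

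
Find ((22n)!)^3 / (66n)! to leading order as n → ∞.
((22n)!)^3/(66n)! ~ ((2π·22n)^(2/2) / sqrt(3)) · 3^(−3·22n)  →  0

Write N = 22n. Stirling: N! ~ sqrt(2π N)(N/e)^N and (3N)! ~ sqrt(2π·3N)·(3N/e)^(3N).
  (N!)^3/(3N)! ~ (2π N)^(3/2) (N/e)^(3N) / [sqrt(2π·3N) (3N/e)^(3N)]
     = (2π N)^(3/2) / sqrt(2π·3N) · (N/(3N))^(3N)
     = (2π N)^((3−1)/2) / sqrt(3) · 3^(−3N).
Since 3^3 > 1, the factor 3^(−3N) decays exponentially, so the ratio → 0. Substituting N = 22n gives the stated form.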